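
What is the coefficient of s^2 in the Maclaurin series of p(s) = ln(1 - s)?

-1/2

Use the known series and substitute for the argument.
[s^0] = 0;  [s^1] = -1;  [s^2] = -1/2.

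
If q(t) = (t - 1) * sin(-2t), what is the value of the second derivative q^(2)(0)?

-4

Multiply each power in the prefactor through the base expansion.
From the series, [t^2] q = -2; multiply by 2! = 2 to get -4.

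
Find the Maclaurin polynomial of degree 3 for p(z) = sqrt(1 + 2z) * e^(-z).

4*z^3/3 - z^2 + 1

Expand each factor separately, then convolve coefficients.
p(0) = 1
p′(0) = 0
p′′(0) = -2
p′′′(0) = 8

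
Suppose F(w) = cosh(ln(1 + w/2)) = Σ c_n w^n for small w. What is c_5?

-1/64

Plug the Maclaurin series of the inner function into that of the outer and collect terms.
So c_5 = F^(5)(0)/5! = -1/64.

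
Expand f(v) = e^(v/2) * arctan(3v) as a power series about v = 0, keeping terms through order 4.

-71*v^4/16 - 69*v^3/8 + 3*v^2/2 + 3*v

Expand each factor separately, then convolve coefficients.
[v^0] = 0;  [v^1] = 3;  [v^2] = 3/2;  [v^3] = -69/8;  [v^4] = -71/16.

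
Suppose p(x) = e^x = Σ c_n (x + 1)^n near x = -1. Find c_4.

e^(-1)/24

Differentiate repeatedly and evaluate at the center.
[(x + 1)^0] = e^(-1);  [(x + 1)^1] = e^(-1);  [(x + 1)^2] = e^(-1)/2;  [(x + 1)^3] = e^(-1)/6;  [(x + 1)^4] = e^(-1)/24.
So c_4 = p^(4)(-1)/4! = e^(-1)/24.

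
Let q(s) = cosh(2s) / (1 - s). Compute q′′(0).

6

Multiply the two series term by term and collect like powers.
The coefficient of s^2 in the expansion is 3, so q′′(0) = 2! * (3) = 6.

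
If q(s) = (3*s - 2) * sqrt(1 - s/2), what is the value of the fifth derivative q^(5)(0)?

Shift and add copies of the series according to the polynomial's terms.
The coefficient of s^5 in the expansion is -23/4096, so q^(5)(0) = 5! * (-23/4096) = -345/512.

-345/512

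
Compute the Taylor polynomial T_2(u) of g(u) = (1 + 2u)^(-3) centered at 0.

24*u^2 - 6*u + 1

g(0) = 1
g′(0) = -6
g′′(0) = 48
The Taylor polynomial is Σ g^(k)(0)/k! · u^k.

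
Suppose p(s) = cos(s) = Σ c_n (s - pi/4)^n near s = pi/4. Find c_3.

sqrt(2)/12

Use the known series and substitute for the argument.
p(pi/4) = sqrt(2)/2
p′(pi/4) = -sqrt(2)/2
p′′(pi/4) = -sqrt(2)/2
p′′′(pi/4) = sqrt(2)/2
So c_3 = p′′′(pi/4)/3! = sqrt(2)/12.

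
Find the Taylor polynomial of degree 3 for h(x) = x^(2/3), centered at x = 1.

h(1) = 1
h′(1) = 2/3
h′′(1) = -2/9
h′′′(1) = 8/27

4*(x - 1)^3/81 - (x - 1)^2/9 + 2*(x - 1)/3 + 1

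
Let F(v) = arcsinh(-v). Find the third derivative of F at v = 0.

1

Use the known series and substitute for the argument.
From the series, [v^3] F = 1/6; multiply by 3! = 6 to get 1.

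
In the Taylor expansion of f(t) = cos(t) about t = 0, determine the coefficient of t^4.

1/24

f(0) = 1
f′(0) = 0
f′′(0) = -1
f′′′(0) = 0
f^(4)(0) = 1
So c_4 = f^(4)(0)/4! = 1/24.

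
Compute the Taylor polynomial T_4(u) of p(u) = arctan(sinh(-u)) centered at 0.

u^3/6 - u

Substitute the inner expansion into the outer series and collect powers.
p(0) = 0
p′(0) = -1
p′′(0) = 0
p′′′(0) = 1
p^(4)(0) = 0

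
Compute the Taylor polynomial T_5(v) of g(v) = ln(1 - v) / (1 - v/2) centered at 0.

Multiply the two series term by term and collect like powers.
g(0) = 0
g′(0) = -1
g′′(0) = -2
g′′′(0) = -5
g^(4)(0) = -16
g^(5)(0) = -64
Dividing each by k! gives the coefficients c_0, ..., c_5.

-8*v^5/15 - 2*v^4/3 - 5*v^3/6 - v^2 - v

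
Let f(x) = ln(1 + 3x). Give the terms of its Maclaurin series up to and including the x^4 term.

f(0) = 0
f′(0) = 3
f′′(0) = -9
f′′′(0) = 54
f^(4)(0) = -486
Then c_k = f^(k)(0)/k! gives each Taylor coefficient.

-81*x^4/4 + 9*x^3 - 9*x^2/2 + 3*x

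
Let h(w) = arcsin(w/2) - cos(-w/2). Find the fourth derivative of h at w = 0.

-1/16

Combine the two series term by term.
The coefficient of w^4 in the expansion is -1/384, so h^(4)(0) = 4! * (-1/384) = -1/16.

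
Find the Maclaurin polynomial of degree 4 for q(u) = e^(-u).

u^4/24 - u^3/6 + u^2/2 - u + 1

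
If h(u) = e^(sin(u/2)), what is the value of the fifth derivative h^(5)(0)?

-1/4

Compose series: expand the inner function first, then feed it into the outer expansion.
The coefficient of u^5 in the expansion is -1/480, so h^(5)(0) = 5! * (-1/480) = -1/4.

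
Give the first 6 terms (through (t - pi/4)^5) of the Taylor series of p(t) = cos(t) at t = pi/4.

Apply the Taylor formula c_k = f^(k)(a)/k!.
p(pi/4) = sqrt(2)/2
p′(pi/4) = -sqrt(2)/2
p′′(pi/4) = -sqrt(2)/2
p′′′(pi/4) = sqrt(2)/2
p^(4)(pi/4) = sqrt(2)/2
p^(5)(pi/4) = -sqrt(2)/2

-sqrt(2)*(t - pi/4)^5/240 + sqrt(2)*(t - pi/4)^4/48 + sqrt(2)*(t - pi/4)^3/12 - sqrt(2)*(t - pi/4)^2/4 - sqrt(2)*(t - pi/4)/2 + sqrt(2)/2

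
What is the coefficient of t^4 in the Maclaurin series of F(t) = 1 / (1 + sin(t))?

Write 1/(1+u) = 1 - u + u^2 - u^3 + ... and substitute the series for u.
F(0) = 1
F′(0) = -1
F′′(0) = 2
F′′′(0) = -5
F^(4)(0) = 16
Then c_k = F^(k)(0)/k! gives each Taylor coefficient.

2/3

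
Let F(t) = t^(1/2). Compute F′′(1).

From the series, [(t - 1)^2] F = -1/8; multiply by 2! = 2 to get -1/4.

-1/4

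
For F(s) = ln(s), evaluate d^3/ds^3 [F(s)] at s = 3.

The coefficient of (s - 3)^3 in the expansion is 1/81, so F′′′(3) = 3! * (1/81) = 2/27.

2/27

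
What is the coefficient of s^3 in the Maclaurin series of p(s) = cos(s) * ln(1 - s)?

1/6

Expand each factor separately, then convolve coefficients.
[s^0] = 0;  [s^1] = -1;  [s^2] = -1/2;  [s^3] = 1/6.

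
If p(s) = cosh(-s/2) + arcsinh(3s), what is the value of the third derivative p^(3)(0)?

-27

Add the two expansions coefficient-wise.
The coefficient of s^3 in the expansion is -9/2, so p′′′(0) = 3! * (-9/2) = -27.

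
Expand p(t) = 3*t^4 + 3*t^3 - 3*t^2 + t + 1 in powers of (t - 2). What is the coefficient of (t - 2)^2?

p(2) = 63
p′(2) = 121
p′′(2) = 174

87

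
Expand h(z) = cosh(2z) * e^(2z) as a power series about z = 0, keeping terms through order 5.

Take the Cauchy product of the two expansions.
h(0) = 1
h′(0) = 2
h′′(0) = 8
h′′′(0) = 32
h^(4)(0) = 128
h^(5)(0) = 512
Dividing each by k! gives the coefficients c_0, ..., c_5.

64*z^5/15 + 16*z^4/3 + 16*z^3/3 + 4*z^2 + 2*z + 1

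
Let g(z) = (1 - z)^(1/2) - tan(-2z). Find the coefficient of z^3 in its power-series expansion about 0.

Expand each term separately and add.
g(0) = 1
g′(0) = 3/2
g′′(0) = -1/4
g′′′(0) = 125/8
So c_3 = g′′′(0)/3! = 125/48.

125/48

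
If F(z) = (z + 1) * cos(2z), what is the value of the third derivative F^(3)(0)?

Distribute the polynomial across the series and collect like powers.
From the series, [z^3] F = -2; multiply by 3! = 6 to get -12.

-12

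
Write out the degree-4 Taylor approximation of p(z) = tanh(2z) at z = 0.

-8*z^3/3 + 2*z

p(0) = 0
p′(0) = 2
p′′(0) = 0
p′′′(0) = -16
p^(4)(0) = 0
Then c_k = p^(k)(0)/k! gives each Taylor coefficient.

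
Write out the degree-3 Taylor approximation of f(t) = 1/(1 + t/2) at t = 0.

-t^3/8 + t^2/4 - t/2 + 1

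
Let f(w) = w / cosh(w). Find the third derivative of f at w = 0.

-3

Divide the numerator series by the denominator series (power-series long division).
From the series, [w^3] f = -1/2; multiply by 3! = 6 to get -3.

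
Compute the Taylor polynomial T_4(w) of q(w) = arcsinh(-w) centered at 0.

w^3/6 - w

Apply the Taylor formula c_k = f^(k)(a)/k!.
q(0) = 0
q′(0) = -1
q′′(0) = 0
q′′′(0) = 1
q^(4)(0) = 0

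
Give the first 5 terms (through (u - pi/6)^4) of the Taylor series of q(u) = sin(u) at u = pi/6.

(u - pi/6)^4/48 - sqrt(3)*(u - pi/6)^3/12 - (u - pi/6)^2/4 + sqrt(3)*(u - pi/6)/2 + 1/2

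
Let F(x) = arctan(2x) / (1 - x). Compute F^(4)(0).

Expand each factor separately, then convolve coefficients.
The coefficient of x^4 in the expansion is -2/3, so F^(4)(0) = 4! * (-2/3) = -16.

-16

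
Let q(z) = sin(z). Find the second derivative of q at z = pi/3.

Apply the Taylor formula c_k = f^(k)(a)/k!.
From the series, [(z - pi/3)^2] q = -sqrt(3)/4; multiply by 2! = 2 to get -sqrt(3)/2.

-sqrt(3)/2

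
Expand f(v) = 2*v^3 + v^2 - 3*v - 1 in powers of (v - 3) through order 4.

2*(v - 3)^3 + 19*(v - 3)^2 + 57*(v - 3) + 53

f(3) = 53
f′(3) = 57
f′′(3) = 38
f′′′(3) = 12
f^(4)(3) = 0
Then c_k = f^(k)(3)/k! gives each Taylor coefficient.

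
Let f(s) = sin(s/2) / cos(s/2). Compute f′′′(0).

Divide the numerator series by the denominator series (power-series long division).
From the series, [s^3] f = 1/24; multiply by 3! = 6 to get 1/4.

1/4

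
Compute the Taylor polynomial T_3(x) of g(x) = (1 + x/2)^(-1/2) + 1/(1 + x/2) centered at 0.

Expand each term separately and add.
[x^0] = 2;  [x^1] = -3/4;  [x^2] = 11/32;  [x^3] = -21/128.

-21*x^3/128 + 11*x^2/32 - 3*x/4 + 2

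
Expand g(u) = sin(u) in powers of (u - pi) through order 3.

Use the known series and substitute for the argument.
g(pi) = 0
g′(pi) = -1
g′′(pi) = 0
g′′′(pi) = 1

(u - pi)^3/6 - (u - pi)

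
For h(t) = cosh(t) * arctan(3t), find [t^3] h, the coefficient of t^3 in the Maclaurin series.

Expand each factor separately, then convolve coefficients.
[t^0] = 0;  [t^1] = 3;  [t^2] = 0;  [t^3] = -15/2.

-15/2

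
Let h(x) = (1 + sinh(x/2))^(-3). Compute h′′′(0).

-63/8

Substitute the inner expansion into the outer series and collect powers.
The coefficient of x^3 in the expansion is -21/16, so h′′′(0) = 3! * (-21/16) = -63/8.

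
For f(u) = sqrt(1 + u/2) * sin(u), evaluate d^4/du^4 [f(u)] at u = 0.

-13/16

Write out both Maclaurin series and multiply, keeping only the needed powers.
The coefficient of u^4 in the expansion is -13/384, so f^(4)(0) = 4! * (-13/384) = -13/16.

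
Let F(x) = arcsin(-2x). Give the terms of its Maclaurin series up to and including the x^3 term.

[x^0] = 0;  [x^1] = -2;  [x^2] = 0;  [x^3] = -4/3.

-4*x^3/3 - 2*x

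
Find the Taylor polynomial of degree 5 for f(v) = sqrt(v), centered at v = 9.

Apply the Taylor formula c_k = f^(k)(a)/k!.
f(9) = 3
f′(9) = 1/6
f′′(9) = -1/108
f′′′(9) = 1/648
f^(4)(9) = -5/11664
f^(5)(9) = 35/209952
The Taylor polynomial is Σ f^(k)(9)/k! · (v - 9)^k.

7*(v - 9)^5/5038848 - 5*(v - 9)^4/279936 + (v - 9)^3/3888 - (v - 9)^2/216 + (v - 9)/6 + 3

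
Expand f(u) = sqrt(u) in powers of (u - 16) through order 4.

[(u - 16)^0] = 4;  [(u - 16)^1] = 1/8;  [(u - 16)^2] = -1/512;  [(u - 16)^3] = 1/16384;  [(u - 16)^4] = -5/2097152.

-5*(u - 16)^4/2097152 + (u - 16)^3/16384 - (u - 16)^2/512 + (u - 16)/8 + 4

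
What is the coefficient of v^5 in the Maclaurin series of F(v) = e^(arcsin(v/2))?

Substitute the inner expansion into the outer series and collect powers.
[v^0] = 1;  [v^1] = 1/2;  [v^2] = 1/8;  [v^3] = 1/24;  [v^4] = 5/384;  [v^5] = 1/192.
So c_5 = F^(5)(0)/5! = 1/192.

1/192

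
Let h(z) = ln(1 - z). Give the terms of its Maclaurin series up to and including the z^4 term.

-z^4/4 - z^3/3 - z^2/2 - z

[z^0] = 0;  [z^1] = -1;  [z^2] = -1/2;  [z^3] = -1/3;  [z^4] = -1/4.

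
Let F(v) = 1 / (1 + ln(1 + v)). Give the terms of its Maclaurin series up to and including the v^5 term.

Expand as Σ (-1)^k u^k with u equal to the inner function's series.

-347*v^5/60 + 11*v^4/3 - 7*v^3/3 + 3*v^2/2 - v + 1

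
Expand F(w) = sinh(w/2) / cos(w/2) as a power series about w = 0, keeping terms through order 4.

Divide the numerator series by the denominator series (power-series long division).
F(0) = 0
F′(0) = 1/2
F′′(0) = 0
F′′′(0) = 1/2
F^(4)(0) = 0

w^3/12 + w/2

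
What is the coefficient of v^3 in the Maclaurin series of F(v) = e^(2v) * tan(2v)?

20/3

Multiply the two series term by term and collect like powers.
F(0) = 0
F′(0) = 2
F′′(0) = 8
F′′′(0) = 40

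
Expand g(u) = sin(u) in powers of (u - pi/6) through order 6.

-(u - pi/6)^6/1440 + sqrt(3)*(u - pi/6)^5/240 + (u - pi/6)^4/48 - sqrt(3)*(u - pi/6)^3/12 - (u - pi/6)^2/4 + sqrt(3)*(u - pi/6)/2 + 1/2

g(pi/6) = 1/2
g′(pi/6) = sqrt(3)/2
g′′(pi/6) = -1/2
g′′′(pi/6) = -sqrt(3)/2
g^(4)(pi/6) = 1/2
g^(5)(pi/6) = sqrt(3)/2
g^(6)(pi/6) = -1/2
The Taylor polynomial is Σ g^(k)(pi/6)/k! · (u - pi/6)^k.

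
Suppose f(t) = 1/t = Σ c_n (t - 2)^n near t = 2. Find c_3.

-1/16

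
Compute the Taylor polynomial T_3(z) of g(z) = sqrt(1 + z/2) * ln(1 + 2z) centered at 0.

Take the Cauchy product of the two expansions.
g(0) = 0
g′(0) = 2
g′′(0) = -3
g′′′(0) = 101/8

101*z^3/48 - 3*z^2/2 + 2*z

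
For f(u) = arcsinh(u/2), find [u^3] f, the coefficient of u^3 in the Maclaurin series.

-1/48

[u^0] = 0;  [u^1] = 1/2;  [u^2] = 0;  [u^3] = -1/48.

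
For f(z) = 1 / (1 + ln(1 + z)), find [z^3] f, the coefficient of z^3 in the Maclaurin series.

Expand as Σ (-1)^k u^k with u equal to the inner function's series.
f(0) = 1
f′(0) = -1
f′′(0) = 3
f′′′(0) = -14

-7/3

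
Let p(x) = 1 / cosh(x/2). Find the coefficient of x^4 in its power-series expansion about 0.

Invert the denominator's series and multiply.
p(0) = 1
p′(0) = 0
p′′(0) = -1/4
p′′′(0) = 0
p^(4)(0) = 5/16
So c_4 = p^(4)(0)/4! = 5/384.

5/384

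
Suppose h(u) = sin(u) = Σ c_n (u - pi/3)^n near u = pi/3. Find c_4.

Use the known series and substitute for the argument.

sqrt(3)/48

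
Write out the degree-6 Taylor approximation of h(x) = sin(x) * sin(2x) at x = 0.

91*x^6/180 - 5*x^4/3 + 2*x^2

Multiply the two series term by term and collect like powers.
h(0) = 0
h′(0) = 0
h′′(0) = 4
h′′′(0) = 0
h^(4)(0) = -40
h^(5)(0) = 0
h^(6)(0) = 364
The Taylor polynomial is Σ h^(k)(0)/k! · x^k.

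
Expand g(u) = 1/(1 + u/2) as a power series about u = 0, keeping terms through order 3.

-u^3/8 + u^2/4 - u/2 + 1

g(0) = 1
g′(0) = -1/2
g′′(0) = 1/2
g′′′(0) = -3/4
The Taylor polynomial is Σ g^(k)(0)/k! · u^k.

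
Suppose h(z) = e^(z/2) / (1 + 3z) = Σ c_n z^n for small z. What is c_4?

Expand each factor separately, then convolve coefficients.
h(0) = 1
h′(0) = -5/2
h′′(0) = 61/4
h′′′(0) = -1097/8
h^(4)(0) = 26329/16

26329/384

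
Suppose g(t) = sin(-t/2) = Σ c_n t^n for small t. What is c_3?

Use the known series and substitute for the argument.
g(0) = 0
g′(0) = -1/2
g′′(0) = 0
g′′′(0) = 1/8
So c_3 = g′′′(0)/3! = 1/48.

1/48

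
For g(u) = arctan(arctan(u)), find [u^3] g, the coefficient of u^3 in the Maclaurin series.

Plug the Maclaurin series of the inner function into that of the outer and collect terms.

-2/3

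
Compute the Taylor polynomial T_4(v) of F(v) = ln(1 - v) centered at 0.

-v^4/4 - v^3/3 - v^2/2 - v

F(0) = 0
F′(0) = -1
F′′(0) = -1
F′′′(0) = -2
F^(4)(0) = -6
Then c_k = F^(k)(0)/k! gives each Taylor coefficient.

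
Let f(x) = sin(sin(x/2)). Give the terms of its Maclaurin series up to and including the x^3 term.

-x^3/24 + x/2

Compose series: expand the inner function first, then feed it into the outer expansion.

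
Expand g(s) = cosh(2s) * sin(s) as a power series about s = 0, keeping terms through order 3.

Multiply the two series term by term and collect like powers.

11*s^3/6 + s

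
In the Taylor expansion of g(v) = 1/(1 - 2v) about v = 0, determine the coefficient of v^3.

8

[v^0] = 1;  [v^1] = 2;  [v^2] = 4;  [v^3] = 8.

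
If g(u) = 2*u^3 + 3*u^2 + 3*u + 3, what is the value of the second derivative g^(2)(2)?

30

The coefficient of (u - 2)^2 in the expansion is 15, so g′′(2) = 2! * (15) = 30.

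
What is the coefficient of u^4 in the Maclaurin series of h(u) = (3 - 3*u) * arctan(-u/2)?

-1/8

Multiply each power in the prefactor through the base expansion.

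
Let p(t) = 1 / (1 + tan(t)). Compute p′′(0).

Use the geometric series for the reciprocal, then substitute.
From the series, [t^2] p = 1; multiply by 2! = 2 to get 2.

2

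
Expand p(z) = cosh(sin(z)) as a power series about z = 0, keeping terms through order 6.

-z^6/240 - z^4/8 + z^2/2 + 1

Substitute the inner expansion into the outer series and collect powers.
p(0) = 1
p′(0) = 0
p′′(0) = 1
p′′′(0) = 0
p^(4)(0) = -3
p^(5)(0) = 0
p^(6)(0) = -3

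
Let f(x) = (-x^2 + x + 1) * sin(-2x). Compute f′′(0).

Distribute the polynomial across the series and collect like powers.
The coefficient of x^2 in the expansion is -2, so f′′(0) = 2! * (-2) = -4.

-4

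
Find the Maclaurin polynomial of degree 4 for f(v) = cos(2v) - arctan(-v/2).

2*v^4/3 - v^3/24 - 2*v^2 + v/2 + 1

Combine the two series term by term.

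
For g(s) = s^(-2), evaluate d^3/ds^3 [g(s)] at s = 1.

The coefficient of (s - 1)^3 in the expansion is -4, so g′′′(1) = 3! * (-4) = -24.

-24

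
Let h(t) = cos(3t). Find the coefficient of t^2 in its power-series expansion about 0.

-9/2

h(0) = 1
h′(0) = 0
h′′(0) = -9
So c_2 = h′′(0)/2! = -9/2.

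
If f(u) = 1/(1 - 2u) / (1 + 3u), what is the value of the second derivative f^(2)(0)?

Multiply the two series term by term and collect like powers.
The coefficient of u^2 in the expansion is 7, so f′′(0) = 2! * (7) = 14.

14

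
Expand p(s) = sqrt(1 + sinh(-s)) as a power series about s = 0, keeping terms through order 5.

-241*s^5/3840 - 31*s^4/384 - 7*s^3/48 - s^2/8 - s/2 + 1

Substitute the inner expansion into the outer series and collect powers.
[s^0] = 1;  [s^1] = -1/2;  [s^2] = -1/8;  [s^3] = -7/48;  [s^4] = -31/384;  [s^5] = -241/3840.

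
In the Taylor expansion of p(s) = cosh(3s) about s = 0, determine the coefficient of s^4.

Compute the successive derivatives at the expansion point and divide by k!.
p(0) = 1
p′(0) = 0
p′′(0) = 9
p′′′(0) = 0
p^(4)(0) = 81
So c_4 = p^(4)(0)/4! = 27/8.

27/8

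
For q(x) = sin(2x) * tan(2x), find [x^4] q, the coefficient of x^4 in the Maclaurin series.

8/3

Multiply the two series term by term and collect like powers.
q(0) = 0
q′(0) = 0
q′′(0) = 8
q′′′(0) = 0
q^(4)(0) = 64
So c_4 = q^(4)(0)/4! = 8/3.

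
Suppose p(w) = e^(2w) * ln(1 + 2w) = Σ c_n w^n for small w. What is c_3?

Multiply the two series term by term and collect like powers.
[w^0] = 0;  [w^1] = 2;  [w^2] = 2;  [w^3] = 8/3.

8/3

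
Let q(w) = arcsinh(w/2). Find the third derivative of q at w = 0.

Compute the successive derivatives at the expansion point and divide by k!.
The coefficient of w^3 in the expansion is -1/48, so q′′′(0) = 3! * (-1/48) = -1/8.

-1/8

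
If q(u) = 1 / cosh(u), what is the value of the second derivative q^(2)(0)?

-1

Invert the denominator's series and multiply.
From the series, [u^2] q = -1/2; multiply by 2! = 2 to get -1.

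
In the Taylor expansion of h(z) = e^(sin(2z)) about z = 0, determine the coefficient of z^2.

Substitute the inner expansion into the outer series and collect powers.
h(0) = 1
h′(0) = 2
h′′(0) = 4

2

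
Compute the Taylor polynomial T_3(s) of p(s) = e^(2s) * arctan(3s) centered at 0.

Take the Cauchy product of the two expansions.
p(0) = 0
p′(0) = 3
p′′(0) = 12
p′′′(0) = -18
Dividing each by k! gives the coefficients c_0, ..., c_3.

-3*s^3 + 6*s^2 + 3*s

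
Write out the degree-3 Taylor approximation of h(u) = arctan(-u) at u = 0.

u^3/3 - u

h(0) = 0
h′(0) = -1
h′′(0) = 0
h′′′(0) = 2
The Taylor polynomial is Σ h^(k)(0)/k! · u^k.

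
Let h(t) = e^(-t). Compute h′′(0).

1

Apply the Taylor formula c_k = f^(k)(a)/k!.
The coefficient of t^2 in the expansion is 1/2, so h′′(0) = 2! * (1/2) = 1.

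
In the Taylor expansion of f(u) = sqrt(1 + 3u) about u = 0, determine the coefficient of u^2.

-9/8

f(0) = 1
f′(0) = 3/2
f′′(0) = -9/4
Dividing each by k! gives the coefficients c_0, ..., c_2.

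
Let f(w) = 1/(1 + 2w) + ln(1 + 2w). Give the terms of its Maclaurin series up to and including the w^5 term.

-128*w^5/5 + 12*w^4 - 16*w^3/3 + 2*w^2 + 1

Add the two expansions coefficient-wise.
f(0) = 1
f′(0) = 0
f′′(0) = 4
f′′′(0) = -32
f^(4)(0) = 288
f^(5)(0) = -3072
Then c_k = f^(k)(0)/k! gives each Taylor coefficient.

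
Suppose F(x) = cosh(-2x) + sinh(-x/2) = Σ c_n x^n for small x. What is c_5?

Add the two expansions coefficient-wise.
F(0) = 1
F′(0) = -1/2
F′′(0) = 4
F′′′(0) = -1/8
F^(4)(0) = 16
F^(5)(0) = -1/32
Then c_k = F^(k)(0)/k! gives each Taylor coefficient.

-1/3840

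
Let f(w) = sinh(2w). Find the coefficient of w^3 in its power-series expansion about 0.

4/3

Compute the successive derivatives at the expansion point and divide by k!.
[w^0] = 0;  [w^1] = 2;  [w^2] = 0;  [w^3] = 4/3.
So c_3 = f′′′(0)/3! = 4/3.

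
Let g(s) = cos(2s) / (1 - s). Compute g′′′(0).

-6

Multiply the numerator's expansion by the denominator's geometric series.
From the series, [s^3] g = -1; multiply by 3! = 6 to get -6.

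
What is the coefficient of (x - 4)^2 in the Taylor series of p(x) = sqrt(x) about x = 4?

-1/64

[(x - 4)^0] = 2;  [(x - 4)^1] = 1/4;  [(x - 4)^2] = -1/64.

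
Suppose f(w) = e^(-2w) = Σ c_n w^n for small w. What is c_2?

[w^0] = 1;  [w^1] = -2;  [w^2] = 2.
So c_2 = f′′(0)/2! = 2.

2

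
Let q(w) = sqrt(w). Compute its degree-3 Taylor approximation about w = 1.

(w - 1)^3/16 - (w - 1)^2/8 + (w - 1)/2 + 1

q(1) = 1
q′(1) = 1/2
q′′(1) = -1/4
q′′′(1) = 3/8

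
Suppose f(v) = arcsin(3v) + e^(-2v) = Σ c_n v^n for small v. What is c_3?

Add the two expansions coefficient-wise.
f(0) = 1
f′(0) = 1
f′′(0) = 4
f′′′(0) = 19
So c_3 = f′′′(0)/3! = 19/6.

19/6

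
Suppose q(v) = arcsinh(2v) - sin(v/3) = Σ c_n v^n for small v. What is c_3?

-215/162

Expand each term separately and add.
[v^0] = 0;  [v^1] = 5/3;  [v^2] = 0;  [v^3] = -215/162.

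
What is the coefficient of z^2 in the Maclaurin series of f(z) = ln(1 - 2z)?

-2

Use the known series and substitute for the argument.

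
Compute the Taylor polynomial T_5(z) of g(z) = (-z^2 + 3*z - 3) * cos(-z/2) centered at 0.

z^5/128 + 15*z^4/128 - 3*z^3/8 - 5*z^2/8 + 3*z - 3

Multiply each power in the prefactor through the base expansion.
g(0) = -3
g′(0) = 3
g′′(0) = -5/4
g′′′(0) = -9/4
g^(4)(0) = 45/16
g^(5)(0) = 15/16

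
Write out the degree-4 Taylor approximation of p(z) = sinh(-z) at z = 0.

Differentiate repeatedly and evaluate at the center.

-z^3/6 - z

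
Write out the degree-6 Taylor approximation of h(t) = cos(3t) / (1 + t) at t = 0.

Multiply the two series term by term and collect like powers.

-91*t^6/80 + t^5/8 - t^4/8 + 7*t^3/2 - 7*t^2/2 - t + 1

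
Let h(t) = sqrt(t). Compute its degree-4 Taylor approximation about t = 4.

-5*(t - 4)^4/16384 + (t - 4)^3/512 - (t - 4)^2/64 + (t - 4)/4 + 2

h(4) = 2
h′(4) = 1/4
h′′(4) = -1/32
h′′′(4) = 3/256
h^(4)(4) = -15/2048
The Taylor polynomial is Σ h^(k)(4)/k! · (t - 4)^k.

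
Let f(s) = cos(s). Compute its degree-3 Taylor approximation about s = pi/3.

Differentiate repeatedly and evaluate at the center.
f(pi/3) = 1/2
f′(pi/3) = -sqrt(3)/2
f′′(pi/3) = -1/2
f′′′(pi/3) = sqrt(3)/2
The Taylor polynomial is Σ f^(k)(pi/3)/k! · (s - pi/3)^k.

sqrt(3)*(s - pi/3)^3/12 - (s - pi/3)^2/4 - sqrt(3)*(s - pi/3)/2 + 1/2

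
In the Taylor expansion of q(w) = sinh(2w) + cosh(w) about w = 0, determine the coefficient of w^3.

4/3

Combine the two series term by term.
So c_3 = q′′′(0)/3! = 4/3.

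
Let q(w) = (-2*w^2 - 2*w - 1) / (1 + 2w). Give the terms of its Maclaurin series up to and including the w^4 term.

Multiply each power in the prefactor through the base expansion.
q(0) = -1
q′(0) = 0
q′′(0) = -4
q′′′(0) = 24
q^(4)(0) = -192

-8*w^4 + 4*w^3 - 2*w^2 - 1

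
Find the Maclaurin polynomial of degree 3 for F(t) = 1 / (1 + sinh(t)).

-7*t^3/6 + t^2 - t + 1

Use the geometric series for the reciprocal, then substitute.
F(0) = 1
F′(0) = -1
F′′(0) = 2
F′′′(0) = -7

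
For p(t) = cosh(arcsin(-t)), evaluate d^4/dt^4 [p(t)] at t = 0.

Let u equal the inner series; expand the outer function in u and truncate.
The coefficient of t^4 in the expansion is 5/24, so p^(4)(0) = 4! * (5/24) = 5.

5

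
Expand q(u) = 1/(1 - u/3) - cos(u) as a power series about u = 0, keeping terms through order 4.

-19*u^4/648 + u^3/27 + 11*u^2/18 + u/3

Expand each term separately and add.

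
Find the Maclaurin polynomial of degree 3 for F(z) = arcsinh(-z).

F(0) = 0
F′(0) = -1
F′′(0) = 0
F′′′(0) = 1
Dividing each by k! gives the coefficients c_0, ..., c_3.

z^3/6 - z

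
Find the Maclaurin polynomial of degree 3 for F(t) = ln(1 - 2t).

-8*t^3/3 - 2*t^2 - 2*t

F(0) = 0
F′(0) = -2
F′′(0) = -4
F′′′(0) = -16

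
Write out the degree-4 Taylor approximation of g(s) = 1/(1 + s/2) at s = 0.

s^4/16 - s^3/8 + s^2/4 - s/2 + 1

Compute the successive derivatives at the expansion point and divide by k!.
[s^0] = 1;  [s^1] = -1/2;  [s^2] = 1/4;  [s^3] = -1/8;  [s^4] = 1/16.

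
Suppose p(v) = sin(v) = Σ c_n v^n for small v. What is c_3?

Use the known series and substitute for the argument.
[v^0] = 0;  [v^1] = 1;  [v^2] = 0;  [v^3] = -1/6.
So c_3 = p′′′(0)/3! = -1/6.

-1/6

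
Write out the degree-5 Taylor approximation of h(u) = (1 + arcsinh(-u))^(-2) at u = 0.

83*u^5/20 + 4*u^4 + 11*u^3/3 + 3*u^2 + 2*u + 1

Compose series: expand the inner function first, then feed it into the outer expansion.
h(0) = 1
h′(0) = 2
h′′(0) = 6
h′′′(0) = 22
h^(4)(0) = 96
h^(5)(0) = 498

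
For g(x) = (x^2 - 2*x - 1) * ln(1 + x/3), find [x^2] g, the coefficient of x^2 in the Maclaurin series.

-11/18

Multiply each power in the prefactor through the base expansion.
[x^0] = 0;  [x^1] = -1/3;  [x^2] = -11/18.
So c_2 = g′′(0)/2! = -11/18.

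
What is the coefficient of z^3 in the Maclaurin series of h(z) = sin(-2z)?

h(0) = 0
h′(0) = -2
h′′(0) = 0
h′′′(0) = 8

4/3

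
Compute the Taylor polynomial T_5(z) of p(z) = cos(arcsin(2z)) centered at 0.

Let u equal the inner series; expand the outer function in u and truncate.
p(0) = 1
p′(0) = 0
p′′(0) = -4
p′′′(0) = 0
p^(4)(0) = -48
p^(5)(0) = 0

-2*z^4 - 2*z^2 + 1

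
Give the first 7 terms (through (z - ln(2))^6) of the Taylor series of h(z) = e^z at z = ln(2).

(z - ln(2))^6/360 + (z - ln(2))^5/60 + (z - ln(2))^4/12 + (z - ln(2))^3/3 + (z - ln(2))^2 + 2*(z - ln(2)) + 2

[(z - ln(2))^0] = 2;  [(z - ln(2))^1] = 2;  [(z - ln(2))^2] = 1;  [(z - ln(2))^3] = 1/3;  [(z - ln(2))^4] = 1/12;  [(z - ln(2))^5] = 1/60;  [(z - ln(2))^6] = 1/360.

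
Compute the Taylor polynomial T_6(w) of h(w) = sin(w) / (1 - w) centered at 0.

101*w^6/120 + 101*w^5/120 + 5*w^4/6 + 5*w^3/6 + w^2 + w

Use 1/(1 - r) = Σ r^k on the denominator, then take the Cauchy product.
h(0) = 0
h′(0) = 1
h′′(0) = 2
h′′′(0) = 5
h^(4)(0) = 20
h^(5)(0) = 101
h^(6)(0) = 606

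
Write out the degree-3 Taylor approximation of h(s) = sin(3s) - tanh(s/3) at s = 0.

-727*s^3/162 + 8*s/3

Combine the two series term by term.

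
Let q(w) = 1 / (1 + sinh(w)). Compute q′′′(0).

-7

Write 1/(1+u) = 1 - u + u^2 - u^3 + ... and substitute the series for u.
The coefficient of w^3 in the expansion is -7/6, so q′′′(0) = 3! * (-7/6) = -7.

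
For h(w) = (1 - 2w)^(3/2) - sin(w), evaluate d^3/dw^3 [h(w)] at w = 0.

Combine the two series term by term.
The coefficient of w^3 in the expansion is 2/3, so h′′′(0) = 3! * (2/3) = 4.

4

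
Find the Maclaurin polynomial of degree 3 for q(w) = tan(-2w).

Differentiate repeatedly and evaluate at the center.
q(0) = 0
q′(0) = -2
q′′(0) = 0
q′′′(0) = -16
The Taylor polynomial is Σ q^(k)(0)/k! · w^k.

-8*w^3/3 - 2*w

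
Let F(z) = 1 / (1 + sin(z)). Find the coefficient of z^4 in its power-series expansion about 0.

Write 1/(1+u) = 1 - u + u^2 - u^3 + ... and substitute the series for u.
F(0) = 1
F′(0) = -1
F′′(0) = 2
F′′′(0) = -5
F^(4)(0) = 16
So c_4 = F^(4)(0)/4! = 2/3.

2/3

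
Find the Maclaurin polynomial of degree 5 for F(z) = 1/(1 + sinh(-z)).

Plug the Maclaurin series of the inner function into that of the outer and collect terms.

181*z^5/120 + 4*z^4/3 + 7*z^3/6 + z^2 + z + 1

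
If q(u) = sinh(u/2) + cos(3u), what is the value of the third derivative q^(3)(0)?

Expand each term separately and add.
From the series, [u^3] q = 1/48; multiply by 3! = 6 to get 1/8.

1/8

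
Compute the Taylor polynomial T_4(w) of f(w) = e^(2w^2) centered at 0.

2*w^4 + 2*w^2 + 1

f(0) = 1
f′(0) = 0
f′′(0) = 4
f′′′(0) = 0
f^(4)(0) = 48
Then c_k = f^(k)(0)/k! gives each Taylor coefficient.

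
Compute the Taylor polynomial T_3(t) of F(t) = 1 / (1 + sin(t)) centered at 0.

Expand as Σ (-1)^k u^k with u equal to the inner function's series.
F(0) = 1
F′(0) = -1
F′′(0) = 2
F′′′(0) = -5

-5*t^3/6 + t^2 - t + 1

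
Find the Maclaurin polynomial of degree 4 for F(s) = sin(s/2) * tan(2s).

31*s^4/24 + s^2

Write out both Maclaurin series and multiply, keeping only the needed powers.
F(0) = 0
F′(0) = 0
F′′(0) = 2
F′′′(0) = 0
F^(4)(0) = 31
Dividing each by k! gives the coefficients c_0, ..., c_4.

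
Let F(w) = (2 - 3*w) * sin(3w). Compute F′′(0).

Shift and add copies of the series according to the polynomial's terms.
The coefficient of w^2 in the expansion is -9, so F′′(0) = 2! * (-9) = -18.

-18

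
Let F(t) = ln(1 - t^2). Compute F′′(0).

-2

The coefficient of t^2 in the expansion is -1, so F′′(0) = 2! * (-1) = -2.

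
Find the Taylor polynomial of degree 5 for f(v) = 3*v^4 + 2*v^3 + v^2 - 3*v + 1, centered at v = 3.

3*(v - 3)^4 + 38*(v - 3)^3 + 181*(v - 3)^2 + 381*(v - 3) + 298

[(v - 3)^0] = 298;  [(v - 3)^1] = 381;  [(v - 3)^2] = 181;  [(v - 3)^3] = 38;  [(v - 3)^4] = 3;  [(v - 3)^5] = 0.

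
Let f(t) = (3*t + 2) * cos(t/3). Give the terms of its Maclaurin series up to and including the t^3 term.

Shift and add copies of the series according to the polynomial's terms.
f(0) = 2
f′(0) = 3
f′′(0) = -2/9
f′′′(0) = -1
Dividing each by k! gives the coefficients c_0, ..., c_3.

-t^3/6 - t^2/9 + 3*t + 2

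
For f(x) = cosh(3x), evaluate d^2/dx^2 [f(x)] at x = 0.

9

From the series, [x^2] f = 9/2; multiply by 2! = 2 to get 9.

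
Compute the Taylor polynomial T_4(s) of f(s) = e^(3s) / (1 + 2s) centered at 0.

35*s^4/8 - s^3/2 + 5*s^2/2 + s + 1

Take the Cauchy product of the two expansions.
f(0) = 1
f′(0) = 1
f′′(0) = 5
f′′′(0) = -3
f^(4)(0) = 105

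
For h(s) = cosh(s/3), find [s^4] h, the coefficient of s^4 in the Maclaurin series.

1/1944

Differentiate repeatedly and evaluate at the center.
h(0) = 1
h′(0) = 0
h′′(0) = 1/9
h′′′(0) = 0
h^(4)(0) = 1/81
So c_4 = h^(4)(0)/4! = 1/1944.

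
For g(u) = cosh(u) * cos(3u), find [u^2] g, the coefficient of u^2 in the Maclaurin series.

-4

Expand each factor separately, then convolve coefficients.
g(0) = 1
g′(0) = 0
g′′(0) = -8
The Taylor polynomial is Σ g^(k)(0)/k! · u^k.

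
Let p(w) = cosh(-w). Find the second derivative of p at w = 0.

1

The coefficient of w^2 in the expansion is 1/2, so p′′(0) = 2! * (1/2) = 1.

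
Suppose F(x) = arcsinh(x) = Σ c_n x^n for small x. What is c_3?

-1/6

Differentiate repeatedly and evaluate at the center.
F(0) = 0
F′(0) = 1
F′′(0) = 0
F′′′(0) = -1
Then c_k = F^(k)(0)/k! gives each Taylor coefficient.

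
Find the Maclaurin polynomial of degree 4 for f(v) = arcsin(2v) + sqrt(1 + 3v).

-405*v^4/128 + 145*v^3/48 - 9*v^2/8 + 7*v/2 + 1

Combine the two series term by term.
f(0) = 1
f′(0) = 7/2
f′′(0) = -9/4
f′′′(0) = 145/8
f^(4)(0) = -1215/16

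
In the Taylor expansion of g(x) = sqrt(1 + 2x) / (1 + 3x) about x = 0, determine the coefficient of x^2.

11/2

Take the Cauchy product of the two expansions.
g(0) = 1
g′(0) = -2
g′′(0) = 11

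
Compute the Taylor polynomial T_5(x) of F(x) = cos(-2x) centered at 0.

F(0) = 1
F′(0) = 0
F′′(0) = -4
F′′′(0) = 0
F^(4)(0) = 16
F^(5)(0) = 0
The Taylor polynomial is Σ F^(k)(0)/k! · x^k.

2*x^4/3 - 2*x^2 + 1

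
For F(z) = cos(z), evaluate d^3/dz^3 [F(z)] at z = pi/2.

The coefficient of (z - pi/2)^3 in the expansion is 1/6, so F′′′(pi/2) = 3! * (1/6) = 1.

1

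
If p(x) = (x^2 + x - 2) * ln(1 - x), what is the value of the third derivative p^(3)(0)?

-5

Distribute the polynomial across the series and collect like powers.
From the series, [x^3] p = -5/6; multiply by 3! = 6 to get -5.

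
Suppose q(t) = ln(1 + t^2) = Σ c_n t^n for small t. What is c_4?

-1/2

Use the known series and substitute for the argument.
q(0) = 0
q′(0) = 0
q′′(0) = 2
q′′′(0) = 0
q^(4)(0) = -12
The Taylor polynomial is Σ q^(k)(0)/k! · t^k.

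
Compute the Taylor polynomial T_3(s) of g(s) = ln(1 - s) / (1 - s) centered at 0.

-11*s^3/6 - 3*s^2/2 - s

Expand 1/(denominator) as a geometric series and multiply by the numerator's series.
g(0) = 0
g′(0) = -1
g′′(0) = -3
g′′′(0) = -11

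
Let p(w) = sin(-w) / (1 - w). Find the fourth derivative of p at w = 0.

Expand 1/(denominator) as a geometric series and multiply by the numerator's series.
The coefficient of w^4 in the expansion is -5/6, so p^(4)(0) = 4! * (-5/6) = -20.

-20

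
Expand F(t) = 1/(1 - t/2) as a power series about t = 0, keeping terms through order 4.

F(0) = 1
F′(0) = 1/2
F′′(0) = 1/2
F′′′(0) = 3/4
F^(4)(0) = 3/2
Dividing each by k! gives the coefficients c_0, ..., c_4.

t^4/16 + t^3/8 + t^2/4 + t/2 + 1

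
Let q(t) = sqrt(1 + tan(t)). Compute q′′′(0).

Plug the Maclaurin series of the inner function into that of the outer and collect terms.
The coefficient of t^3 in the expansion is 11/48, so q′′′(0) = 3! * (11/48) = 11/8.

11/8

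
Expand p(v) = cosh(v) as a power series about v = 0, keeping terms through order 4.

p(0) = 1
p′(0) = 0
p′′(0) = 1
p′′′(0) = 0
p^(4)(0) = 1

v^4/24 + v^2/2 + 1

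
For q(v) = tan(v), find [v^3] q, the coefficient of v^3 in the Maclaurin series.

1/3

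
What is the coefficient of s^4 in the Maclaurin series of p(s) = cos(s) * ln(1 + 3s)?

-18

Write out both Maclaurin series and multiply, keeping only the needed powers.
p(0) = 0
p′(0) = 3
p′′(0) = -9
p′′′(0) = 45
p^(4)(0) = -432
So c_4 = p^(4)(0)/4! = -18.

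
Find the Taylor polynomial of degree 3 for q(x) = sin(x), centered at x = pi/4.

-sqrt(2)*(x - pi/4)^3/12 - sqrt(2)*(x - pi/4)^2/4 + sqrt(2)*(x - pi/4)/2 + sqrt(2)/2

Apply the Taylor formula c_k = f^(k)(a)/k!.
[(x - pi/4)^0] = sqrt(2)/2;  [(x - pi/4)^1] = sqrt(2)/2;  [(x - pi/4)^2] = -sqrt(2)/4;  [(x - pi/4)^3] = -sqrt(2)/12.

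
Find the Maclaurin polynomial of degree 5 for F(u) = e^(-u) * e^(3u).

Take the Cauchy product of the two expansions.
F(0) = 1
F′(0) = 2
F′′(0) = 4
F′′′(0) = 8
F^(4)(0) = 16
F^(5)(0) = 32

4*u^5/15 + 2*u^4/3 + 4*u^3/3 + 2*u^2 + 2*u + 1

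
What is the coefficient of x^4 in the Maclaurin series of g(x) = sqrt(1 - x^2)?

-1/8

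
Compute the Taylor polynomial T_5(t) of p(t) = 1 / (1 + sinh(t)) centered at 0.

Use the geometric series for the reciprocal, then substitute.

-181*t^5/120 + 4*t^4/3 - 7*t^3/6 + t^2 - t + 1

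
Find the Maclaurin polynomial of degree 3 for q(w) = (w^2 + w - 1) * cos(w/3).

Multiply each power in the prefactor through the base expansion.
q(0) = -1
q′(0) = 1
q′′(0) = 19/9
q′′′(0) = -1/3

-w^3/18 + 19*w^2/18 + w - 1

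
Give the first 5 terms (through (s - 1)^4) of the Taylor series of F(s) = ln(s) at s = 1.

Differentiate repeatedly and evaluate at the center.
F(1) = 0
F′(1) = 1
F′′(1) = -1
F′′′(1) = 2
F^(4)(1) = -6

-(s - 1)^4/4 + (s - 1)^3/3 - (s - 1)^2/2 + (s - 1)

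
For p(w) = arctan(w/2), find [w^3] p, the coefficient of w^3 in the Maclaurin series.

-1/24

[w^0] = 0;  [w^1] = 1/2;  [w^2] = 0;  [w^3] = -1/24.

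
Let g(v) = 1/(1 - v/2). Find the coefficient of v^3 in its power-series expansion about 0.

1/8

Differentiate repeatedly and evaluate at the center.
[v^0] = 1;  [v^1] = 1/2;  [v^2] = 1/4;  [v^3] = 1/8.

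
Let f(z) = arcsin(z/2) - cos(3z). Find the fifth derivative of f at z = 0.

Add the two expansions coefficient-wise.
The coefficient of z^5 in the expansion is 3/1280, so f^(5)(0) = 5! * (3/1280) = 9/32.

9/32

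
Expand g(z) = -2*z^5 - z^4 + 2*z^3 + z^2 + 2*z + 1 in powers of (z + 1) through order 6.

-2*(z + 1)^5 + 9*(z + 1)^4 - 14*(z + 1)^3 + 9*(z + 1)^2 - 1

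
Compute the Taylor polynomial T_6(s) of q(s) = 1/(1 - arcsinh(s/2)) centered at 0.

Substitute the inner expansion into the outer series and collect powers.
q(0) = 1
q′(0) = 1/2
q′′(0) = 1/2
q′′′(0) = 5/8
q^(4)(0) = 1
q^(5)(0) = 69/32
q^(6)(0) = 23/4

23*s^6/2880 + 23*s^5/1280 + s^4/24 + 5*s^3/48 + s^2/4 + s/2 + 1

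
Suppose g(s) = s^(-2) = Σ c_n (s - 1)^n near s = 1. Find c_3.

g(1) = 1
g′(1) = -2
g′′(1) = 6
g′′′(1) = -24

-4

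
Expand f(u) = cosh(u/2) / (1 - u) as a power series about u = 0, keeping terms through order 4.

433*u^4/384 + 9*u^3/8 + 9*u^2/8 + u + 1

Multiply the two series term by term and collect like powers.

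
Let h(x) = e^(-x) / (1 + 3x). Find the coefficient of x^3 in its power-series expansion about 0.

-113/3

Take the Cauchy product of the two expansions.
h(0) = 1
h′(0) = -4
h′′(0) = 25
h′′′(0) = -226
So c_3 = h′′′(0)/3! = -113/3.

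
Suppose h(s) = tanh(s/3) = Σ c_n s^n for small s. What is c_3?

-1/81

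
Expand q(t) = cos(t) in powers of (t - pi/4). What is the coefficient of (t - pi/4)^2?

c_2 = q′′(pi/4)/2! = -sqrt(2)/4.

-sqrt(2)/4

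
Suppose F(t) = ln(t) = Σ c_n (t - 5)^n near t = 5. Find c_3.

1/375

Differentiate repeatedly and evaluate at the center.
So c_3 = F′′′(5)/3! = 1/375.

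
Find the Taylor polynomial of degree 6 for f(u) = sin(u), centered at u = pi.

f(pi) = 0
f′(pi) = -1
f′′(pi) = 0
f′′′(pi) = 1
f^(4)(pi) = 0
f^(5)(pi) = -1
f^(6)(pi) = 0

-(u - pi)^5/120 + (u - pi)^3/6 - (u - pi)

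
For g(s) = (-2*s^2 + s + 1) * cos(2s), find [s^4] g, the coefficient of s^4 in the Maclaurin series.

Multiply each power in the prefactor through the base expansion.

14/3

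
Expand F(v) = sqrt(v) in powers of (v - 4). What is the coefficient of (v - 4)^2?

F(4) = 2
F′(4) = 1/4
F′′(4) = -1/32
Then c_k = F^(k)(4)/k! gives each Taylor coefficient.

-1/64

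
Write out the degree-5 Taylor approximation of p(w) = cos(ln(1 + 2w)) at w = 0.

32*w^5/3 - 20*w^4/3 + 4*w^3 - 2*w^2 + 1

Plug the Maclaurin series of the inner function into that of the outer and collect terms.
p(0) = 1
p′(0) = 0
p′′(0) = -4
p′′′(0) = 24
p^(4)(0) = -160
p^(5)(0) = 1280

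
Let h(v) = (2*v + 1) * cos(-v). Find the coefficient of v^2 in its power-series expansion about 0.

Distribute the polynomial across the series and collect like powers.
[v^0] = 1;  [v^1] = 2;  [v^2] = -1/2.

-1/2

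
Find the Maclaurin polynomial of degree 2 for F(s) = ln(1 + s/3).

-s^2/18 + s/3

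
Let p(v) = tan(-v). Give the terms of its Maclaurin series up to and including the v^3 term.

p(0) = 0
p′(0) = -1
p′′(0) = 0
p′′′(0) = -2

-v^3/3 - v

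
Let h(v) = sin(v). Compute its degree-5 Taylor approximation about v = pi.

-(v - pi)^5/120 + (v - pi)^3/6 - (v - pi)

Use the known series and substitute for the argument.
h(pi) = 0
h′(pi) = -1
h′′(pi) = 0
h′′′(pi) = 1
h^(4)(pi) = 0
h^(5)(pi) = -1
The Taylor polynomial is Σ h^(k)(pi)/k! · (v - pi)^k.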